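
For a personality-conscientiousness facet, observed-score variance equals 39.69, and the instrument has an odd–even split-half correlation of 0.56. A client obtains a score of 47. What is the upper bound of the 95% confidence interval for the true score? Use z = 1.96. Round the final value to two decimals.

53.56

SD = √39.69 ≃ 6.300
Full-length reliability (Spearman-Brown) = 2(0.56)/(1+0.56) ≃ 0.718
The standard error of measurement is 6.300·√(1 − 0.718) ≃ 6.300·0.531 ≃ 3.346.
Margin = 1.96 · 3.346 ≃ 6.558
Upper limit = 47 + 6.558 ≃ 53.558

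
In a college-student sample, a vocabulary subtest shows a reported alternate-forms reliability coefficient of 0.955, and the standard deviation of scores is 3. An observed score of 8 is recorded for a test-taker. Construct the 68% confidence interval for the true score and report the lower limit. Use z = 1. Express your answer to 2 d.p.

7.36

The standard error of measurement is 3.0000·√(1 − 0.9550) ≈ 3.0000·0.2121 ≈ 0.6364.
Margin = 1 · 0.6364 ≈ 0.6364
Lower limit = 8 − 0.6364 ≈ 7.3636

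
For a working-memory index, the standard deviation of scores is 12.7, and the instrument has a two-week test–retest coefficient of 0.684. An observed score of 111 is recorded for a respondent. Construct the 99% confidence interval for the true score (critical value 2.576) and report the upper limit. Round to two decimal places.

129.39

SEM = 12.7000 × √(1 − 0.6840) = 12.7000 × √0.3160 ≈ 12.7000 × 0.5621 ≈ 7.1392
Half-width = 2.576×7.1392 ≈ 18.3905
Upper bound: 111 + 18.3905 = 129.3905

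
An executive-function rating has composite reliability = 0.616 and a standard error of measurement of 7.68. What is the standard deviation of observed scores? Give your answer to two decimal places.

σ = SEM·(1 − r)^(−1/2) ≈ 7.68×1.6137 ≈ 12.3935

12.39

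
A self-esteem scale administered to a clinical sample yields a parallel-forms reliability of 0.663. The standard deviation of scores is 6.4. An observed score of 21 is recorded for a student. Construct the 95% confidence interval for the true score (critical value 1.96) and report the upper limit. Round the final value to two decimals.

The standard error of measurement is 6.400*√(1 − 0.663) ≈ 6.400*0.581 ≈ 3.715.
Margin = 1.96 * 3.715 ≈ 7.282
Upper limit = 21 + 7.282 ≈ 28.282

28.28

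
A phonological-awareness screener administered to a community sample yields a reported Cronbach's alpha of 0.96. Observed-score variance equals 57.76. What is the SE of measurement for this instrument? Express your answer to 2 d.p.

1.52

SD = √57.76 ≈ 7.6000
SEM = 7.6000 * √(1 − 0.9600) = 7.6000 * √0.0400 ≈ 7.6000 * 0.2000 ≈ 1.5200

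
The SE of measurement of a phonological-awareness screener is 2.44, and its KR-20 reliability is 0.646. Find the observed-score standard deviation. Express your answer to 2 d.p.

SD = SEM / √(1 − r) = 2.44 / √0.35400 ≈ 2.44 / 0.59498 ≈ 4.10099

4.10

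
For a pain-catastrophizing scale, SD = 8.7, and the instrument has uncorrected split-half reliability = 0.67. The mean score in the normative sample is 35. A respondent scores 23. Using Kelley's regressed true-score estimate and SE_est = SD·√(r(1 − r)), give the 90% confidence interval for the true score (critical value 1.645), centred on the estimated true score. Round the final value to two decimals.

Spearman-Brown: r = 2(0.67) / (1 + 0.67) = 1.3400 / 1.6700 ≈ 0.8024
T̂ = 0.8024(23) + 0.1976(35) ≈ 25.3713
SE_est = SD × √(r(1 − r)) = 8.7000 × √0.1586 ≈ 8.7000 × 0.3982 ≈ 3.4643
CI = 25.3713 ± 1.645 × 3.4643 → [19.6725, 31.0700]

[19.67, 31.07]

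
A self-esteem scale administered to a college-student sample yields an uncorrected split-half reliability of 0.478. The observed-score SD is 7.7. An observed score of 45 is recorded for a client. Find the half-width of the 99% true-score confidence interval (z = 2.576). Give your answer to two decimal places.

11.79

Spearman-Brown: r = 2(0.478) / (1 + 0.478) = 0.9560 / 1.4780 ≃ 0.6468
The standard error of measurement is 7.7000×√(1 − 0.6468) ≃ 7.7000×0.5943 ≃ 4.5760.
Margin = 2.576 × 4.5760 ≃ 11.7879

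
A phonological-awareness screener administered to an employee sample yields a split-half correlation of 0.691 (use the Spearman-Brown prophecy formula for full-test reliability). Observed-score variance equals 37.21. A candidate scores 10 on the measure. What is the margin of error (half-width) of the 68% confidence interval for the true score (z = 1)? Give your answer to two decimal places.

SD = √37.21 = 6.100
r_full = 2·0.691 / (1 + 0.691) ≃ 0.817
SEM = 6.100·√(1 − 0.817) ≃ 2.608
1 · SEM ≃ 2.608

2.61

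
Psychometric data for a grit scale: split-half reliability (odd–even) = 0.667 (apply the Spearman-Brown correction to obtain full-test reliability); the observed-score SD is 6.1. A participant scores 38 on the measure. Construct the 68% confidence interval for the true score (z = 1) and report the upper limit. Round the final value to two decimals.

40.73

r_full = 2·0.667 / (1 + 0.667) ≈ 0.80024
SEM = 6.10000*√(1 − 0.80024) ≈ 2.72637
Margin = 1 * 2.72637 ≈ 2.72637
Upper limit = 38 + 2.72637 ≈ 40.72637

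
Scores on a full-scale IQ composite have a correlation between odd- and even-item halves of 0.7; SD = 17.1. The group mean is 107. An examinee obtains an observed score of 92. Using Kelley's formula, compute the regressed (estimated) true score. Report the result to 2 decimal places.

r_full = 2·0.7 / (1 + 0.7) ≃ 0.82353
T̂ = r·X + (1 − r)·M = 0.82353×92 + 0.17647×107 ≃ 75.76471 + 18.88235 ≃ 94.64706

94.65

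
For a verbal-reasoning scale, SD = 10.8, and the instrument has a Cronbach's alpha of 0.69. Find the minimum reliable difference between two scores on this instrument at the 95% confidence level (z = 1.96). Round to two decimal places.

16.67

SEM = 10.8000 × √(1 − 0.6900) = 10.8000 × √0.3100 ≈ 10.8000 × 0.5568 ≈ 6.0132
SE_diff = √2 × SEM ≈ 8.5039
Minimum reliable difference = 1.96 × SE_diff ≈ 1.96 × 8.5039 ≈ 16.6677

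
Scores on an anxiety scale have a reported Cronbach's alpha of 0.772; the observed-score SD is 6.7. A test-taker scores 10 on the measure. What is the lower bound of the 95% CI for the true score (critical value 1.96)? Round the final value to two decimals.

SEM = 6.7000·√(1 − 0.7720) ≃ 3.1992
Half-width = 1.96·3.1992 ≃ 6.2704
Lower limit = 10 − 6.2704 ≃ 3.7296

3.73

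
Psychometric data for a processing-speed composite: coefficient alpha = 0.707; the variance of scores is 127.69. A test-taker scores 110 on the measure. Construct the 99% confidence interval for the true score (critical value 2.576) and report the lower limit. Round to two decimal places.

94.24

SD = √127.69 = 11.30000
SEM = 11.30000 * √(1 − 0.70700) = 11.30000 * √0.29300 ≈ 11.30000 * 0.54129 ≈ 6.11663
Half-width = 2.576*6.11663 ≈ 15.75644
Lower limit = 110 − 15.75644 ≈ 94.24356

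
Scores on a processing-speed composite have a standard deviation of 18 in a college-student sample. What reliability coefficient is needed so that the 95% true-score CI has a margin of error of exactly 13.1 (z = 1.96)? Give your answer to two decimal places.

0.86

SEM needed = half-width / z = 13.1/1.96 ≈ 6.684
Required reliability = 1 − (SEM/SD)² = 1 − 0.138 ≈ 0.862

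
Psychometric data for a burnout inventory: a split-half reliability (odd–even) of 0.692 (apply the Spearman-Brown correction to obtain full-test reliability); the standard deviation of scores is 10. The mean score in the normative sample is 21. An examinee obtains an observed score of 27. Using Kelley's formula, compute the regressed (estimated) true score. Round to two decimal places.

25.91

r_full = 2·0.692 / (1 + 0.692) ≈ 0.8180
T̂ = 0.8180(27) + 0.1820(21) ≈ 25.9078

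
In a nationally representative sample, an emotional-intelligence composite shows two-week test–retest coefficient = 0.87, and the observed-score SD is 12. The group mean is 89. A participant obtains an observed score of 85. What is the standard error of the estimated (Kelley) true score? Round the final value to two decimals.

4.04

SE_est = SD × √(r(1 − r)) = 12.000 × √0.113 ≈ 12.000 × 0.336 ≈ 4.036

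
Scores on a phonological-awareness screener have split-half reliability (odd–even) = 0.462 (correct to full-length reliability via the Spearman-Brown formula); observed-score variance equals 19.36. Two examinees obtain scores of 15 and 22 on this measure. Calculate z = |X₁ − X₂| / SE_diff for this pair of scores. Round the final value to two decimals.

1.85

σ = 19.36^(1/2) = 4.40000
Spearman-Brown: r = 2(0.462) / (1 + 0.462) = 0.92400 / 1.46200 ≃ 0.63201
The standard error of measurement is 4.40000*√(1 − 0.63201) ≃ 4.40000*0.60662 ≃ 2.66913.
Standard error of the difference = 2.66913·√2 ≃ 3.77472
z = 7 / 3.77472 ≃ 1.85444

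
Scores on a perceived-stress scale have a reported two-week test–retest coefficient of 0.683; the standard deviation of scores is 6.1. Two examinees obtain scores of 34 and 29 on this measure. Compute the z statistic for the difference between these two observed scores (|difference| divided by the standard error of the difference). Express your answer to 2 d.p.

SEM = 6.1000·√(1 − 0.6830) ≈ 3.4345
SE_diff = √2 · SEM ≈ 4.8571
z = |34 − 29| / 4.8571 = 5 / 4.8571 ≈ 1.0294

1.03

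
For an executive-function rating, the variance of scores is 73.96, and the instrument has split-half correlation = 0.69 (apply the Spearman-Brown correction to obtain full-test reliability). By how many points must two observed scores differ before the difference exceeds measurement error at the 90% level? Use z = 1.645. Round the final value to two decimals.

σ = 73.96^(1/2) = 8.600
Spearman-Brown: r = 2(0.69) / (1 + 0.69) = 1.380 / 1.690 ≈ 0.817
SEM = 8.600·√(1 − 0.817) ≈ 3.683
Standard error of the difference = 3.683·√2 ≈ 5.209
Smallest detectable difference = 1.645·5.209 ≈ 8.569

8.57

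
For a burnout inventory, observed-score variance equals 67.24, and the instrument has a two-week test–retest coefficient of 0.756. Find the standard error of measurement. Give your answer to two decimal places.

4.05

SD = √67.24 = 8.20000
SEM = 8.20000×√(1 − 0.75600) ≃ 4.05050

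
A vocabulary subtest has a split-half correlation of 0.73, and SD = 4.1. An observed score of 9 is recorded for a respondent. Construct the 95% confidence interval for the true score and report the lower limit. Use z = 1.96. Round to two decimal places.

r_full = 2·0.73 / (1 + 0.73) ≈ 0.84393
SEM = 4.10000·√(1 − 0.84393) ≈ 1.61973
Margin = 1.96 · 1.61973 ≈ 3.17467
Lower limit = 9 − 3.17467 ≈ 5.82533

5.83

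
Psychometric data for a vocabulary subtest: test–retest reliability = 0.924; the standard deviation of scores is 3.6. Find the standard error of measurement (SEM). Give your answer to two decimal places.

SEM = 3.600×√(1 − 0.924) ≈ 0.992

0.99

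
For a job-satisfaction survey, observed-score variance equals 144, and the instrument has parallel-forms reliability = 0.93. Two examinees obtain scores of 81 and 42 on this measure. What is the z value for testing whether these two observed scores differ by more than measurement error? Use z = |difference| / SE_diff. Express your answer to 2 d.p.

8.69

σ = 144^(1/2) = 12.00000
SEM = 12.00000 * √(1 − 0.93000) = 12.00000 * √0.07000 ≈ 12.00000 * 0.26458 ≈ 3.17490
SE_diff = SEM * √2 ≈ 3.17490 * 1.41421 ≈ 4.48999
z = 39 / 4.48999 ≈ 8.68599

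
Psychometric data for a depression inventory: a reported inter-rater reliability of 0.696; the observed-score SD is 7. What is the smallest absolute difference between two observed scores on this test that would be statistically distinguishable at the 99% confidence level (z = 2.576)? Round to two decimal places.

SEM = 7.000*√(1 − 0.696) ≃ 3.860
Standard error of the difference = 3.860·√2 ≃ 5.458
Minimum reliable difference = 2.576 * SE_diff ≃ 2.576 * 5.458 ≃ 14.060

14.06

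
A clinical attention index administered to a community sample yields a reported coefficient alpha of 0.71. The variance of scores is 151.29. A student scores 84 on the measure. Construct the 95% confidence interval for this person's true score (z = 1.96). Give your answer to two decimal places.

[71.02, 96.98]

SD = √151.29 ≃ 12.300
The standard error of measurement is 12.300*√(1 − 0.710) ≃ 12.300*0.539 ≃ 6.624.
1.96 * SEM ≃ 12.983
95% CI: 84 ± 12.983 = [71.017, 96.983]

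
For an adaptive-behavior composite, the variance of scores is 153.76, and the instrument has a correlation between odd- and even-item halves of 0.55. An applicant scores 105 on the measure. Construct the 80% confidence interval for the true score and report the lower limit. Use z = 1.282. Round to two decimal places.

σ = 153.76^(1/2) = 12.4000
Full-length reliability (Spearman-Brown) = 2(0.55)/(1+0.55) ≈ 0.7097
SEM = 12.4000 * √(1 − 0.7097) = 12.4000 * √0.2903 ≈ 12.4000 * 0.5388 ≈ 6.6813
Half-width = 1.282*6.6813 ≈ 8.5654
Lower limit = 105 − 8.5654 ≈ 96.4346

96.43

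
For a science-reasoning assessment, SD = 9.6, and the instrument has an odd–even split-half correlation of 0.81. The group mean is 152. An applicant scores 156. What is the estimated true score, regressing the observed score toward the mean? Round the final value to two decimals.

155.58

Full-length reliability (Spearman-Brown) = 2(0.81)/(1+0.81) ≃ 0.895
T̂ = 0.895(156) + 0.105(152) ≃ 155.580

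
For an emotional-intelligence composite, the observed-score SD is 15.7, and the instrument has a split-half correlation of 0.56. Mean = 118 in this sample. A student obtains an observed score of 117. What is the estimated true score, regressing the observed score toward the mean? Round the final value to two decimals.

117.28

Full-length reliability (Spearman-Brown) = 2(0.56)/(1+0.56) ≈ 0.7179
T̂ = 0.7179(117) + 0.2821(118) ≈ 117.2821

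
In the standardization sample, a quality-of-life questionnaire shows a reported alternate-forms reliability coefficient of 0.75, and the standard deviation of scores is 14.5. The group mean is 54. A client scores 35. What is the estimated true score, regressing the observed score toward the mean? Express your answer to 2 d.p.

T̂ = 0.7500(35) + 0.2500(54) ≃ 39.7500

39.75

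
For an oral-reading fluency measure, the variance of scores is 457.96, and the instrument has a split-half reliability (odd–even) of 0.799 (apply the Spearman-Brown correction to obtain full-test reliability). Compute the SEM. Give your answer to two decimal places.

SD = √457.96 = 21.4000
Spearman-Brown: r = 2(0.799) / (1 + 0.799) = 1.5980 / 1.7990 ≈ 0.8883
SEM = 21.4000 · √(1 − 0.8883) = 21.4000 · √0.1117 ≈ 21.4000 · 0.3343 ≈ 7.1531

7.15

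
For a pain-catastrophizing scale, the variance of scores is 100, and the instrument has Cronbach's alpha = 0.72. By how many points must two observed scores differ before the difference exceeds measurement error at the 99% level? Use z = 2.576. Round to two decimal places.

19.28

SD = √100 = 10.000
SEM = 10.000·√(1 − 0.720) ≈ 5.292
Standard error of the difference = 5.292·√2 ≈ 7.483
Smallest detectable difference = 2.576·7.483 ≈ 19.277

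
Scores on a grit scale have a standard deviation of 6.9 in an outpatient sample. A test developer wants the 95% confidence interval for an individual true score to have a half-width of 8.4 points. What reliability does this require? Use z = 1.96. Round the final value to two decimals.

SEM needed = half-width / z = 8.4/1.96 ≈ 4.28571
r = 1 − (4.28571/6.9)² ≈ 1 − 0.38579 ≈ 0.61421

0.61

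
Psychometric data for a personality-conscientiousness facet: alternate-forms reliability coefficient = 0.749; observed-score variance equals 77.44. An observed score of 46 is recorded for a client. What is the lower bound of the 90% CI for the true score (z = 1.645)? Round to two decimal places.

SD = √77.44 ≈ 8.800
SEM = 8.800 * √(1 − 0.749) = 8.800 * √0.251 ≈ 8.800 * 0.501 ≈ 4.409
1.645 * SEM ≈ 7.252
Lower bound: 46 − 7.252 = 38.748

38.75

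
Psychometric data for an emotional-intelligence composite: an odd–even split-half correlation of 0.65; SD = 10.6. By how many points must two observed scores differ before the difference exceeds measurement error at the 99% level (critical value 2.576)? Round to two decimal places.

Spearman-Brown: r = 2(0.65) / (1 + 0.65) = 1.3000 / 1.6500 ≈ 0.7879
SEM = 10.6000·√(1 − 0.7879) ≈ 4.8820
SE_diff = √2 · SEM ≈ 6.9042
Minimum reliable difference = 2.576 · SE_diff ≈ 2.576 · 6.9042 ≈ 17.7852

17.79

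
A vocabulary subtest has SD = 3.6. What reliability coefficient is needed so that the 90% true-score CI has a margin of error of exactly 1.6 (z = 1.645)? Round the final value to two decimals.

Required SEM = 1.6 / 1.645 ≃ 0.9726
Required reliability = 1 − (SEM/SD)² = 1 − 0.0730 ≃ 0.9270

0.93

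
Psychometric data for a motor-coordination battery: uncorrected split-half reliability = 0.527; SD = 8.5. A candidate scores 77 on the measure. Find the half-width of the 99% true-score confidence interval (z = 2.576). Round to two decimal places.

Spearman-Brown: r = 2(0.527) / (1 + 0.527) = 1.05400 / 1.52700 ≈ 0.69024
SEM = 8.50000×√(1 − 0.69024) ≈ 4.73075
2.576 × SEM ≈ 12.18641

12.19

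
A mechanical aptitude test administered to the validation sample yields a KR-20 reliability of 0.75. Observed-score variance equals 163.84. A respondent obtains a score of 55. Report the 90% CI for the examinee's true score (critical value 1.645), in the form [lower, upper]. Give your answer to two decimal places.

[44.47, 65.53]

SD = √163.84 = 12.800
SEM = 12.800·√(1 − 0.750) ≈ 6.400
Margin = 1.645 · 6.400 ≈ 10.528
90% CI: 55 ± 10.528 = [44.472, 65.528]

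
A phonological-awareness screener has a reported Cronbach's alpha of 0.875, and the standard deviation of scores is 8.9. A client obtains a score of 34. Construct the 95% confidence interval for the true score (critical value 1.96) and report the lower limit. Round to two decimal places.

SEM = 8.900 · √(1 − 0.875) = 8.900 · √0.125 ≈ 8.900 · 0.354 ≈ 3.147
Margin = 1.96 · 3.147 ≈ 6.167
Lower limit = 34 − 6.167 ≈ 27.833

27.83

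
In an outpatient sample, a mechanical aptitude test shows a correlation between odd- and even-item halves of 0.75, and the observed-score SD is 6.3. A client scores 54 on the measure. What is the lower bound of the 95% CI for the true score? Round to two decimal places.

r_full = 2·0.75 / (1 + 0.75) ≈ 0.857
SEM = 6.300*√(1 − 0.857) ≈ 2.381
Half-width = 1.96*2.381 ≈ 4.667
Lower bound: 54 − 4.667 = 49.333

49.33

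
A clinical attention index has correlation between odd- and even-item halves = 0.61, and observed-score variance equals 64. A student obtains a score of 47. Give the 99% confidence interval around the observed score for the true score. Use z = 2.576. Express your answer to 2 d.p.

SD = √64 = 8.000
Spearman-Brown: r = 2(0.61) / (1 + 0.61) = 1.220 / 1.610 ≈ 0.758
SEM = 8.000*√(1 − 0.758) ≈ 3.937
Margin = 2.576 * 3.937 ≈ 10.143
Interval: (36.857, 57.143)

[36.86, 57.14]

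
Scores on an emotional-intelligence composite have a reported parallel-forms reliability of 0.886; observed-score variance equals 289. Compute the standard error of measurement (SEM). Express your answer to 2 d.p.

5.74

SD = √289 = 17.00000
SEM = 17.00000 * √(1 − 0.88600) = 17.00000 * √0.11400 ≈ 17.00000 * 0.33764 ≈ 5.73986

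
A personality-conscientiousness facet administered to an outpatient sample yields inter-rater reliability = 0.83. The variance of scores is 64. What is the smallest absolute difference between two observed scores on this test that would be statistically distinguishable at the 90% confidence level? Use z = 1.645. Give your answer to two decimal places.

σ = 64^(1/2) = 8.000
SEM = 8.000·√(1 − 0.830) ≈ 3.298
Standard error of the difference = 3.298·√2 ≈ 4.665
Smallest detectable difference = 1.645·4.665 ≈ 7.674

7.67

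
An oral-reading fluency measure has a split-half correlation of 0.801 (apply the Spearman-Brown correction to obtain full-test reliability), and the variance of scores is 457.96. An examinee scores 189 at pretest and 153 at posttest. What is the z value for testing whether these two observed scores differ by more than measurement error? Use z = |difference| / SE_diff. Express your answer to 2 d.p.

σ = 457.96^(1/2) = 21.40000
Full-length reliability (Spearman-Brown) = 2(0.801)/(1+0.801) ≈ 0.88951
SEM = 21.40000 · √(1 − 0.88951) = 21.40000 · √0.11049 ≈ 21.40000 · 0.33241 ≈ 7.11350
SE_diff = √2 · SEM ≈ 10.06001
z = 36 / 10.06001 ≈ 3.57852

3.58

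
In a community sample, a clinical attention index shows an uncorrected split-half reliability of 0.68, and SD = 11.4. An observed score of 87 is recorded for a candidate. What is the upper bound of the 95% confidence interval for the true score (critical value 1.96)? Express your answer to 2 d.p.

Spearman-Brown: r = 2(0.68) / (1 + 0.68) = 1.3600 / 1.6800 ≃ 0.8095
SEM = 11.4000 × √(1 − 0.8095) = 11.4000 × √0.1905 ≃ 11.4000 × 0.4364 ≃ 4.9754
Margin = 1.96 × 4.9754 ≃ 9.7517
Upper bound: 87 + 9.7517 = 96.7517

96.75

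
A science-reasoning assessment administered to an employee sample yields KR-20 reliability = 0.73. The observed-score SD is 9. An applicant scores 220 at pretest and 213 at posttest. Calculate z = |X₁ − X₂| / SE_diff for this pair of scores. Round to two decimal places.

1.06

The standard error of measurement is 9.00000*√(1 − 0.73000) ≃ 9.00000*0.51962 ≃ 4.67654.
SE_diff = √2 * SEM ≃ 6.61362
z = 7 / 6.61362 ≃ 1.05842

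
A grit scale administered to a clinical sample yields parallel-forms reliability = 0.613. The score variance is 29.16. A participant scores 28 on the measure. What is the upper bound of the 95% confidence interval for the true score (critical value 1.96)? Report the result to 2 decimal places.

34.58

σ = 29.16^(1/2) = 5.4000
SEM = 5.4000 * √(1 − 0.6130) = 5.4000 * √0.3870 ≈ 5.4000 * 0.6221 ≈ 3.3593
Margin = 1.96 * 3.3593 ≈ 6.5842
Upper bound: 28 + 6.5842 = 34.5842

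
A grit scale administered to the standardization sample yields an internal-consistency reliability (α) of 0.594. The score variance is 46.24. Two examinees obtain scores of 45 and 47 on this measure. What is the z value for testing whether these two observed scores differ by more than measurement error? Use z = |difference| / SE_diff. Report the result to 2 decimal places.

0.33

SD = √46.24 ≈ 6.8000
The standard error of measurement is 6.8000*√(1 − 0.5940) ≈ 6.8000*0.6372 ≈ 4.3328.
SE_diff = √2 * SEM ≈ 6.1276
z = 2 / 6.1276 ≈ 0.3264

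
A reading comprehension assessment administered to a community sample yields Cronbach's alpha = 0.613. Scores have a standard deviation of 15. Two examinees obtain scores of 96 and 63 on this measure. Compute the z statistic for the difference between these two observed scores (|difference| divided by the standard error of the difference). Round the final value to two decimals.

2.50

SEM = 15.00000*√(1 − 0.61300) ≈ 9.33140
SE_diff = √2 * SEM ≈ 13.19659
z = |96 − 63| / 13.19659 = 33 / 13.19659 ≈ 2.50065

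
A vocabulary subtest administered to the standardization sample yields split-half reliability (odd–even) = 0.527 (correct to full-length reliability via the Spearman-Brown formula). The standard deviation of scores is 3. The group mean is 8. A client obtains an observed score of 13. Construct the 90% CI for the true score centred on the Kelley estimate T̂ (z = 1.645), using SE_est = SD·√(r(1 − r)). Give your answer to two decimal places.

Spearman-Brown: r = 2(0.527) / (1 + 0.527) = 1.05400 / 1.52700 ≃ 0.69024
T̂ = 0.69024(13) + 0.30976(8) ≃ 11.45121
SE_est = SD · √(r(1 − r)) = 3.00000 · √0.21381 ≃ 3.00000 · 0.46239 ≃ 1.38718
90% CI: 11.45121 ± 2.28191 ≃ (9.16930, 13.73312)

[9.17, 13.73]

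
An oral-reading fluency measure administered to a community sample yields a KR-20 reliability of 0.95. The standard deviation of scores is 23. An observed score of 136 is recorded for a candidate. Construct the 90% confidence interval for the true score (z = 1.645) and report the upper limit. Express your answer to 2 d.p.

SEM = 23.00000*√(1 − 0.95000) ≈ 5.14296
Half-width = 1.645*5.14296 ≈ 8.46016
Upper bound: 136 + 8.46016 = 144.46016

144.46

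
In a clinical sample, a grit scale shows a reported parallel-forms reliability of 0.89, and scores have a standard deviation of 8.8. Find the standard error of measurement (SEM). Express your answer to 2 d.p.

2.92

SEM = 8.800 · √(1 − 0.890) = 8.800 · √0.110 ≃ 8.800 · 0.332 ≃ 2.919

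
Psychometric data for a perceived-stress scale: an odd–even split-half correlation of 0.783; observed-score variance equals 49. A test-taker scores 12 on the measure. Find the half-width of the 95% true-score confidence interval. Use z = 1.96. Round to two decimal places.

4.79

SD = √49 ≃ 7.0000
Full-length reliability (Spearman-Brown) = 2(0.783)/(1+0.783) ≃ 0.8783
SEM = 7.0000×√(1 − 0.8783) ≃ 2.4420
1.96 × SEM ≃ 4.7864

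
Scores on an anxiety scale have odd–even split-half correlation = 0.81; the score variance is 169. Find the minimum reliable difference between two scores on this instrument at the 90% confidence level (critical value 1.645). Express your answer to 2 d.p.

9.80

SD = √169 ≃ 13.0000
Spearman-Brown: r = 2(0.81) / (1 + 0.81) = 1.6200 / 1.8100 ≃ 0.8950
The standard error of measurement is 13.0000×√(1 − 0.8950) ≃ 13.0000×0.3240 ≃ 4.2119.
SE_diff = SEM × √2 ≃ 4.2119 × 1.4142 ≃ 5.9566
Smallest detectable difference = 1.645×5.9566 ≃ 9.7985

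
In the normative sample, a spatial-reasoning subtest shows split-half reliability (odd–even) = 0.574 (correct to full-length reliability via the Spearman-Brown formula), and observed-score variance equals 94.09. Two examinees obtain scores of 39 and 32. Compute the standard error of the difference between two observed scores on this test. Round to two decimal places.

σ = 94.09^(1/2) = 9.70000
r_full = 2·0.574 / (1 + 0.574) ≈ 0.72935
SEM = 9.70000 × √(1 − 0.72935) = 9.70000 × √0.27065 ≈ 9.70000 × 0.52024 ≈ 5.04631
SE_diff = SEM × √2 ≈ 5.04631 × 1.41421 ≈ 7.13656

7.14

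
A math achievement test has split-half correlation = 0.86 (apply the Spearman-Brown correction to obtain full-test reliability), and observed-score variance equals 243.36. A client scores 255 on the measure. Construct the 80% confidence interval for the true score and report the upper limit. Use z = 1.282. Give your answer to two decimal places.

SD = √243.36 ≈ 15.60000
Full-length reliability (Spearman-Brown) = 2(0.86)/(1+0.86) ≈ 0.92473
The standard error of measurement is 15.60000*√(1 − 0.92473) ≈ 15.60000*0.27435 ≈ 4.27989.
Half-width = 1.282*4.27989 ≈ 5.48681
Upper bound: 255 + 5.48681 = 260.48681

260.49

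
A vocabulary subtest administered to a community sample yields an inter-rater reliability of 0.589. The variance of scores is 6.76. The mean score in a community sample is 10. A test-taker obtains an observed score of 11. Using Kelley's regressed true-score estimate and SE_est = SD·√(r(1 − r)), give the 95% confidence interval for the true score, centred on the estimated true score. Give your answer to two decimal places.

[8.08, 13.10]

SD = √6.76 = 2.60000
T̂ = r·X + (1 − r)·M = 0.58900*11 + 0.41100*10 = 6.47900 + 4.11000 ≃ 10.58900
SE_est = SD * √(r(1 − r)) = 2.60000 * √0.24208 ≃ 2.60000 * 0.49202 ≃ 1.27924
CI = 10.58900 ± 1.96 * 1.27924 → [8.08169, 13.09631]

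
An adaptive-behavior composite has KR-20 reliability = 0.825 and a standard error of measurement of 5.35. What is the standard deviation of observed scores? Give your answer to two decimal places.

SD = 5.35 / √(1 − 0.825) ≈ 12.7889

12.79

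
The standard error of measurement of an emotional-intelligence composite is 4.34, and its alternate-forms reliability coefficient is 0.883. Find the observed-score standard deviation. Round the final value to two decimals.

σ = SEM·(1 − r)^(−1/2) ≈ 4.34*2.9235 ≈ 12.6881

12.69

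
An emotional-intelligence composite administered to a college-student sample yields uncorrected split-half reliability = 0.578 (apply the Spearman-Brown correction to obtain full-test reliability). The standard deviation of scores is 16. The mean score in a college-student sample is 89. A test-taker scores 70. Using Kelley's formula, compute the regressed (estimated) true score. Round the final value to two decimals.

75.08

Spearman-Brown: r = 2(0.578) / (1 + 0.578) = 1.1560 / 1.5780 ≈ 0.7326
T̂ = 0.7326(70) + 0.2674(89) ≈ 75.0811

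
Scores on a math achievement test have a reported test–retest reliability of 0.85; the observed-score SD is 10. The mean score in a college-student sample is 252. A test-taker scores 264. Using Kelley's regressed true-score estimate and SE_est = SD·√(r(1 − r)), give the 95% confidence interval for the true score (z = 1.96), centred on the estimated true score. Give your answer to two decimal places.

[255.20, 269.20]

T̂ = r·X + (1 − r)·M = 0.85000×264 + 0.15000×252 = 224.40000 + 37.80000 ≈ 262.20000
SE_est = 10.00000×√(0.85000×0.15000) ≈ 3.57071
CI = 262.20000 ± 1.96 × 3.57071 → [255.20140, 269.19860]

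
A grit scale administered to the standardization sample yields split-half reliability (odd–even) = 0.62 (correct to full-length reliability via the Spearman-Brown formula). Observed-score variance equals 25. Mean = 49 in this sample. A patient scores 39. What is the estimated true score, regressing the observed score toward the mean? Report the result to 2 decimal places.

41.35

Full-length reliability (Spearman-Brown) = 2(0.62)/(1+0.62) ≈ 0.7654
T̂ = r·X + (1 − r)·M = 0.7654*39 + 0.2346*49 ≈ 29.8519 + 11.4938 ≈ 41.3457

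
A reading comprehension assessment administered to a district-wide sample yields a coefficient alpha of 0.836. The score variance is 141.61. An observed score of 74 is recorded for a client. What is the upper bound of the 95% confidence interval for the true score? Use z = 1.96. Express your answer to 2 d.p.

83.45

σ = 141.61^(1/2) = 11.9000
SEM = 11.9000*√(1 − 0.8360) ≈ 4.8191
Margin = 1.96 * 4.8191 ≈ 9.4455
Upper limit = 74 + 9.4455 ≈ 83.4455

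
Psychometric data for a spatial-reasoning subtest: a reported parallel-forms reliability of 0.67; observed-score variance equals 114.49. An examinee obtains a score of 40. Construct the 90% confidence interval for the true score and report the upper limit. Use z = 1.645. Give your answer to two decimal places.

SD = √114.49 = 10.700
SEM = 10.700·√(1 − 0.670) ≈ 6.147
Margin = 1.645 · 6.147 ≈ 10.111
Upper limit = 40 + 10.111 ≈ 50.111

50.11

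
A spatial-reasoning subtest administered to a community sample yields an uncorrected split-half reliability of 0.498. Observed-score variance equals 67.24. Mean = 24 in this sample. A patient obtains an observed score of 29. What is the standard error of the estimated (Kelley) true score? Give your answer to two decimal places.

3.87

SD = √67.24 = 8.200
Full-length reliability (Spearman-Brown) = 2(0.498)/(1+0.498) ≃ 0.665
SE_est = 8.200·√(0.665·0.335) ≃ 3.871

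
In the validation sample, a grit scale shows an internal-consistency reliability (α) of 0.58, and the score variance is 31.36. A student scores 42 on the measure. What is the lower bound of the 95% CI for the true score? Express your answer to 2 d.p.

34.89

SD = √31.36 = 5.60000
The standard error of measurement is 5.60000*√(1 − 0.58000) ≈ 5.60000*0.64807 ≈ 3.62921.
1.96 * SEM ≈ 7.11326
Lower limit = 42 − 7.11326 ≈ 34.88674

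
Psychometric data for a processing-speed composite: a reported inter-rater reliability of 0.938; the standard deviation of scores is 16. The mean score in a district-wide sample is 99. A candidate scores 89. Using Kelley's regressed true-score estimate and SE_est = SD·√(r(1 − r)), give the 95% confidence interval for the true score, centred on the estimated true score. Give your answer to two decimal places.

[82.06, 97.18]

T̂ = 0.93800(89) + 0.06200(99) ≈ 89.62000
SE_est = SD × √(r(1 − r)) = 16.00000 × √0.05816 ≈ 16.00000 × 0.24116 ≈ 3.85849
CI = 89.62000 ± 1.96 × 3.85849 → [82.05736, 97.18264]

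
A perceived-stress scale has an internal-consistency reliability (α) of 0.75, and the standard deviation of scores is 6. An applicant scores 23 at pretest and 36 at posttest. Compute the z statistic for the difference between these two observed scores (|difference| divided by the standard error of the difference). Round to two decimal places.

SEM = 6.0000 · √(1 − 0.7500) = 6.0000 · √0.2500 ≈ 6.0000 · 0.5000 ≈ 3.0000
SE_diff = SEM · √2 ≈ 3.0000 · 1.4142 ≈ 4.2426
z = |23 − 36| / 4.2426 = 13 / 4.2426 ≈ 3.0641

3.06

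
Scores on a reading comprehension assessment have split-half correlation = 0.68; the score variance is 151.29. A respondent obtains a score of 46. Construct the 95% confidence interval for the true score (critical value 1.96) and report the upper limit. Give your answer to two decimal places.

SD = √151.29 = 12.30000
r_full = 2·0.68 / (1 + 0.68) ≃ 0.80952
SEM = 12.30000 * √(1 − 0.80952) = 12.30000 * √0.19048 ≃ 12.30000 * 0.43644 ≃ 5.36816
Margin = 1.96 * 5.36816 ≃ 10.52159
Upper limit = 46 + 10.52159 ≃ 56.52159

56.52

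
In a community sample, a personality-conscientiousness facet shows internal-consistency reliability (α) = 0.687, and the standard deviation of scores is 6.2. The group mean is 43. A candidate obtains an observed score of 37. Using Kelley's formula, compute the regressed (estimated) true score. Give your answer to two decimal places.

38.88

Estimated true score = 0.6870×37 + (1 − 0.6870)×43 ≈ 38.8780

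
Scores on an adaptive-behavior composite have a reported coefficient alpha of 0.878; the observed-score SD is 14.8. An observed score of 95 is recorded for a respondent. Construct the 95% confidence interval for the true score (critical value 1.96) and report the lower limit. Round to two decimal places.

The standard error of measurement is 14.80000·√(1 − 0.87800) ≈ 14.80000·0.34928 ≈ 5.16942.
Half-width = 1.96·5.16942 ≈ 10.13206
Lower limit = 95 − 10.13206 ≈ 84.86794

84.87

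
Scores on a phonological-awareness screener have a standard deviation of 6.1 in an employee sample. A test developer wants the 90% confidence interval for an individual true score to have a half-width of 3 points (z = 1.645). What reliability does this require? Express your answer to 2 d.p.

SEM needed = half-width / z = 3/1.645 ≈ 1.824
r = 1 − (SEM / SD)² = 1 − (1.824 / 6.1)² ≈ 1 − 0.089 ≈ 0.911

0.91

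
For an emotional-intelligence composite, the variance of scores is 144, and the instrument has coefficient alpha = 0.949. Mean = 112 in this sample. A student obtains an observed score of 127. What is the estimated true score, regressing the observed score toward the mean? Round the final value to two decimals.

126.24

T̂ = 0.9490(127) + 0.0510(112) ≃ 126.2350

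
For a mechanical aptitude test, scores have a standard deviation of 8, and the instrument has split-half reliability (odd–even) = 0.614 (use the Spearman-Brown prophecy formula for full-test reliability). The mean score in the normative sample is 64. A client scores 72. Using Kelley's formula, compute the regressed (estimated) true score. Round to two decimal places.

70.09

Full-length reliability (Spearman-Brown) = 2(0.614)/(1+0.614) ≈ 0.761
Estimated true score = 0.761·72 + (1 − 0.761)·64 ≈ 70.087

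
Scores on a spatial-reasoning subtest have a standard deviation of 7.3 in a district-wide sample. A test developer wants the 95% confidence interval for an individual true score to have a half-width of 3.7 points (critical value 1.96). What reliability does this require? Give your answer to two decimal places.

0.93

Required SEM = 3.7 / 1.96 ≈ 1.888
Required reliability = 1 − (SEM/SD)² = 1 − 0.067 ≈ 0.933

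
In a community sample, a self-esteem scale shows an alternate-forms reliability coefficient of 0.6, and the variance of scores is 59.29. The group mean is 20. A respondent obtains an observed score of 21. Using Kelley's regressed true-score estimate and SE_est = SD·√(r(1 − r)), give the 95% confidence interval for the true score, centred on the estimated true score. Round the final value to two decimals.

[13.21, 27.99]

SD = √59.29 ≈ 7.700
T̂ = 0.600(21) + 0.400(20) ≈ 20.600
SE_est = 7.700·√[r(1 − r)] ≈ 3.772
CI = 20.600 ± 1.96 · 3.772 → [13.206, 27.994]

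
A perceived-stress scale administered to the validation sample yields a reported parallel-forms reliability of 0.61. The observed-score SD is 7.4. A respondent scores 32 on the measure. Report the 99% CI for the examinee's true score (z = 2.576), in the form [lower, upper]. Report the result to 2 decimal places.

[20.10, 43.90]

SEM = 7.400 × √(1 − 0.610) = 7.400 × √0.390 ≈ 7.400 × 0.624 ≈ 4.621
2.576 × SEM ≈ 11.904
CI = 32 ± 11.904 → [20.096, 43.904]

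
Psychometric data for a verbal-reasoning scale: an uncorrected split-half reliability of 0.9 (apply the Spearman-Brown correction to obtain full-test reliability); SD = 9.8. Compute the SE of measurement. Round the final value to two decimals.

2.25

Spearman-Brown: r = 2(0.9) / (1 + 0.9) = 1.800 / 1.900 ≈ 0.947
SEM = 9.800 · √(1 − 0.947) = 9.800 · √0.053 ≈ 9.800 · 0.229 ≈ 2.248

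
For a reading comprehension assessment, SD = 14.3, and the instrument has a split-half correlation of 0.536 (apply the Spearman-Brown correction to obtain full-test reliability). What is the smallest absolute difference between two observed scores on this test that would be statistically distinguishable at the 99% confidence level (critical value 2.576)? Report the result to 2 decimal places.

Full-length reliability (Spearman-Brown) = 2(0.536)/(1+0.536) ≈ 0.69792
The standard error of measurement is 14.30000*√(1 − 0.69792) ≈ 14.30000*0.54962 ≈ 7.85958.
Standard error of the difference = 7.85958·√2 ≈ 11.11513
Minimum reliable difference = 2.576 * SE_diff ≈ 2.576 * 11.11513 ≈ 28.63257

28.63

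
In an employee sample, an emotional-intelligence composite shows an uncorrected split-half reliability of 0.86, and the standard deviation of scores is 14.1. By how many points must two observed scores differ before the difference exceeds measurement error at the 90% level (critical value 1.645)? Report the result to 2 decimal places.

Spearman-Brown: r = 2(0.86) / (1 + 0.86) = 1.720 / 1.860 ≃ 0.925
SEM = 14.100×√(1 − 0.925) ≃ 3.868
Standard error of the difference = 3.868·√2 ≃ 5.471
Smallest detectable difference = 1.645×5.471 ≃ 8.999

9.00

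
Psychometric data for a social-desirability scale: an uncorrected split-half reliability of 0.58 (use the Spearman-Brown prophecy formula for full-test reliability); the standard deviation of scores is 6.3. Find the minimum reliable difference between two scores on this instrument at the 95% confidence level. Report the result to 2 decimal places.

9.00

r_full = 2·0.58 / (1 + 0.58) ≈ 0.734
The standard error of measurement is 6.300×√(1 − 0.734) ≈ 6.300×0.516 ≈ 3.248.
SE_diff = √2 × SEM ≈ 4.594
Smallest detectable difference = 1.96×4.594 ≈ 9.003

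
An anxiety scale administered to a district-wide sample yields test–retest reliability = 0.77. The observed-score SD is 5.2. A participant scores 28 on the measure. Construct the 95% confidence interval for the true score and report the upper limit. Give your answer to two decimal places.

32.89

The standard error of measurement is 5.200×√(1 − 0.770) ≃ 5.200×0.480 ≃ 2.494.
Margin = 1.96 × 2.494 ≃ 4.888
Upper limit = 28 + 4.888 ≃ 32.888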